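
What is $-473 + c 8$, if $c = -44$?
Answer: $-825$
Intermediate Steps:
$-473 + c 8 = -473 - 352 = -825$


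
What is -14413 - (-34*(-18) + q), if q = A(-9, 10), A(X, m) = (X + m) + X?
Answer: -15017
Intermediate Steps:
A(X, m) = m + 2*X
q = -8 (q = 10 + 2*(-9) = 10 - 18 = -8)
-14413 - (-34*(-18) + q) = -14413 - (-34*(-18) - 8) = -14413 - (612 - 8) = -14413 - 1*604 = -14413 - 604 = -15017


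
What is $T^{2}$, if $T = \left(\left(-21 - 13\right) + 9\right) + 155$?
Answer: $16900$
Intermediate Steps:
$T = 130$ ($T = \left(-34 + 9\right) + 155 = -25 + 155 = 130$)
$T^{2} = 130^{2} = 16900$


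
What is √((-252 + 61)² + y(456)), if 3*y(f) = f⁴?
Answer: √14412496513 ≈ 1.2005e+5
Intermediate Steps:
y(f) = f⁴/3
√((-252 + 61)² + y(456)) = √((-252 + 61)² + (⅓)*456⁴) = √((-191)² + (⅓)*43237380096) = √(36481 + 14412460032) = √14412496513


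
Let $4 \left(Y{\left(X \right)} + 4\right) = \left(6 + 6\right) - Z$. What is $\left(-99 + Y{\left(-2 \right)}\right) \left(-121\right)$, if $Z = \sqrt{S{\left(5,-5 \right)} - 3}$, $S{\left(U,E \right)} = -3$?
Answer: $12100 + \frac{121 i \sqrt{6}}{4} \approx 12100.0 + 74.097 i$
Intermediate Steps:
$Z = i \sqrt{6}$ ($Z = \sqrt{-3 - 3} = \sqrt{-6} = i \sqrt{6} \approx 2.4495 i$)
$Y{\left(X \right)} = -1 - \frac{i \sqrt{6}}{4}$ ($Y{\left(X \right)} = -4 + \frac{\left(6 + 6\right) - i \sqrt{6}}{4} = -4 + \frac{12 - i \sqrt{6}}{4} = -4 + \left(3 - \frac{i \sqrt{6}}{4}\right) = -1 - \frac{i \sqrt{6}}{4}$)
$\left(-99 + Y{\left(-2 \right)}\right) \left(-121\right) = \left(-99 - \left(1 + \frac{i \sqrt{6}}{4}\right)\right) \left(-121\right) = \left(-100 - \frac{i \sqrt{6}}{4}\right) \left(-121\right) = 12100 + \frac{121 i \sqrt{6}}{4}$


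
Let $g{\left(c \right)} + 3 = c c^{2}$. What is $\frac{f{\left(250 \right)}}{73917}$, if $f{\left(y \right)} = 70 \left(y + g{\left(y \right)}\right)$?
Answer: $\frac{1093767290}{73917} \approx 14797.0$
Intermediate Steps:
$g{\left(c \right)} = -3 + c^{3}$ ($g{\left(c \right)} = -3 + c c^{2} = -3 + c^{3}$)
$f{\left(y \right)} = -210 + 70 y + 70 y^{3}$ ($f{\left(y \right)} = 70 \left(y + \left(-3 + y^{3}\right)\right) = 70 \left(-3 + y + y^{3}\right) = -210 + 70 y + 70 y^{3}$)
$\frac{f{\left(250 \right)}}{73917} = \frac{-210 + 70 \cdot 250 + 70 \cdot 250^{3}}{73917} = \left(-210 + 17500 + 70 \cdot 15625000\right) \frac{1}{73917} = \left(-210 + 17500 + 1093750000\right) \frac{1}{73917} = 1093767290 \cdot \frac{1}{73917} = \frac{1093767290}{73917}$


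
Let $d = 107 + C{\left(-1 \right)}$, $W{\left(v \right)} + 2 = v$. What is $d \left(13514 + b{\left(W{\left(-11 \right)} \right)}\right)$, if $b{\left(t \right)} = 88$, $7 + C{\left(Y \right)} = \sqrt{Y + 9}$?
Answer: $1360200 + 27204 \sqrt{2} \approx 1.3987 \cdot 10^{6}$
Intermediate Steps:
$C{\left(Y \right)} = -7 + \sqrt{9 + Y}$ ($C{\left(Y \right)} = -7 + \sqrt{Y + 9} = -7 + \sqrt{9 + Y}$)
$W{\left(v \right)} = -2 + v$
$d = 100 + 2 \sqrt{2}$ ($d = 107 - \left(7 - \sqrt{9 - 1}\right) = 107 - \left(7 - \sqrt{8}\right) = 107 - \left(7 - 2 \sqrt{2}\right) = 100 + 2 \sqrt{2} \approx 102.83$)
$d \left(13514 + b{\left(W{\left(-11 \right)} \right)}\right) = \left(100 + 2 \sqrt{2}\right) \left(13514 + 88\right) = \left(100 + 2 \sqrt{2}\right) 13602 = 1360200 + 27204 \sqrt{2}$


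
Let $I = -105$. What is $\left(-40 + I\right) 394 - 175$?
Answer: $-57305$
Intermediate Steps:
$\left(-40 + I\right) 394 - 175 = \left(-40 - 105\right) 394 - 175 = \left(-145\right) 394 - 175 = -57130 - 175 = -57305$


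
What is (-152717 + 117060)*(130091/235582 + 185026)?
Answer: -1554250306676511/235582 ≈ -6.5975e+9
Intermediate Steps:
(-152717 + 117060)*(130091/235582 + 185026) = -35657*(130091*(1/235582) + 185026) = -35657*(130091/235582 + 185026) = -35657*43588925223/235582 = -1554250306676511/235582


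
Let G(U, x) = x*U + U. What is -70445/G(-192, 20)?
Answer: 70445/4032 ≈ 17.471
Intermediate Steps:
G(U, x) = U + U*x (G(U, x) = U*x + U = U + U*x)
-70445/G(-192, 20) = -70445*(-1/(192*(1 + 20))) = -70445/((-192*21)) = -70445/(-4032) = -70445*(-1/4032) = 70445/4032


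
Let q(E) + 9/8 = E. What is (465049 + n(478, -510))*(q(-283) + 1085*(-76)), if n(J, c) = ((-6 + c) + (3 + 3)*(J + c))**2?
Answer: -639653789289/8 ≈ -7.9957e+10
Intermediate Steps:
n(J, c) = (-6 + 6*J + 7*c)**2 (n(J, c) = ((-6 + c) + 6*(J + c))**2 = ((-6 + c) + (6*J + 6*c))**2 = (-6 + 6*J + 7*c)**2)
q(E) = -9/8 + E
(465049 + n(478, -510))*(q(-283) + 1085*(-76)) = (465049 + (-6 + 6*478 + 7*(-510))**2)*((-9/8 - 283) + 1085*(-76)) = (465049 + (-6 + 2868 - 3570)**2)*(-2273/8 - 82460) = (465049 + (-708)**2)*(-661953/8) = (465049 + 501264)*(-661953/8) = 966313*(-661953/8) = -639653789289/8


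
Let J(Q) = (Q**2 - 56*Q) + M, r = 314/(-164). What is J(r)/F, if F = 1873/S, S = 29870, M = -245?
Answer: -13468188845/6297026 ≈ -2138.8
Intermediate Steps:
r = -157/82 (r = 314*(-1/164) = -157/82 ≈ -1.9146)
F = 1873/29870 ≈ 0.062705
J(Q) = -245 + Q**2 - 56*Q (J(Q) = (Q**2 - 56*Q) - 245 = -245 + Q**2 - 56*Q)
J(r)/F = (-245 + (-157/82)**2 - 56*(-157/82))/(1873/29870) = (-245 + 24649/6724 + 4396/41)*(29870/1873) = -901787/6724*29870/1873 = -13468188845/6297026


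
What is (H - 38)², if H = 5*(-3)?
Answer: 2809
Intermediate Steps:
H = -15
(H - 38)² = (-15 - 38)² = (-53)² = 2809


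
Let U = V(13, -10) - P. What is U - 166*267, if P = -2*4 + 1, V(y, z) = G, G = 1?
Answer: -44314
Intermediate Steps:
V(y, z) = 1
P = -7 (P = -8 + 1 = -7)
U = 8 (U = 1 - 1*(-7) = 1 + 7 = 8)
U - 166*267 = 8 - 166*267 = 8 - 44322 = -44314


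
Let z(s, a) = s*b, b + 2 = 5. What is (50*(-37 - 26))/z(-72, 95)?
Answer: 175/12 ≈ 14.583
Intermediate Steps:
b = 3 (b = -2 + 5 = 3)
z(s, a) = 3*s (z(s, a) = s*3 = 3*s)
(50*(-37 - 26))/z(-72, 95) = (50*(-37 - 26))/((3*(-72))) = (50*(-63))/(-216) = -3150*(-1/216) = 175/12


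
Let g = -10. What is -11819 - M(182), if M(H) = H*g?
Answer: -9999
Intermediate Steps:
M(H) = -10*H (M(H) = H*(-10) = -10*H)
-11819 - M(182) = -11819 - (-10)*182 = -11819 - 1*(-1820) = -11819 + 1820 = -9999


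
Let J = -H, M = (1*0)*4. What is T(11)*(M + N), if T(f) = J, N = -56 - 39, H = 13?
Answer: 1235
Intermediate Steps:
M = 0 (M = 0*4 = 0)
N = -95
J = -13 (J = -1*13 = -13)
T(f) = -13
T(11)*(M + N) = -13*(0 - 95) = -13*(-95) = 1235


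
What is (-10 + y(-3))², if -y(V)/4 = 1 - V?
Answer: 676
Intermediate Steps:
y(V) = -4 + 4*V (y(V) = -4*(1 - V) = -4 + 4*V)
(-10 + y(-3))² = (-10 + (-4 + 4*(-3)))² = (-10 + (-4 - 12))² = (-10 - 16)² = (-26)² = 676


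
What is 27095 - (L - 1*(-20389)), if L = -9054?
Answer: 15760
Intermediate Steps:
27095 - (L - 1*(-20389)) = 27095 - (-9054 - 1*(-20389)) = 27095 - (-9054 + 20389) = 27095 - 1*11335 = 27095 - 11335 = 15760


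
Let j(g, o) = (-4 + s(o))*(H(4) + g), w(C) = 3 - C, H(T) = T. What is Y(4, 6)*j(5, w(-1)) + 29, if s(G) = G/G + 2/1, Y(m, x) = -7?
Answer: 92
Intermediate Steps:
s(G) = 3 (s(G) = 1 + 2*1 = 1 + 2 = 3)
j(g, o) = -4 - g (j(g, o) = (-4 + 3)*(4 + g) = -(4 + g) = -4 - g)
Y(4, 6)*j(5, w(-1)) + 29 = -7*(-4 - 1*5) + 29 = -7*(-4 - 5) + 29 = -7*(-9) + 29 = 63 + 29 = 92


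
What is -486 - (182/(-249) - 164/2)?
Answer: -100414/249 ≈ -403.27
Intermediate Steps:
-486 - (182/(-249) - 164/2) = -486 - (182*(-1/249) - 164*½) = -486 - (-182/249 - 82) = -486 - 1*(-20600/249) = -486 + 20600/249 = -100414/249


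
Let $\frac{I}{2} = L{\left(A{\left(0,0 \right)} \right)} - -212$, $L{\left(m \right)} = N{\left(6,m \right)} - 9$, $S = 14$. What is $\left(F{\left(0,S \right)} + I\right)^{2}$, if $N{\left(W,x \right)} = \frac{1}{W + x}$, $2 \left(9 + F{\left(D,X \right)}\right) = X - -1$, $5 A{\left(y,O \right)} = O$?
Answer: $\frac{5900041}{36} \approx 1.6389 \cdot 10^{5}$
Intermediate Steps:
$A{\left(y,O \right)} = \frac{O}{5}$
$F{\left(D,X \right)} = - \frac{17}{2} + \frac{X}{2}$ ($F{\left(D,X \right)} = -9 + \frac{X - -1}{2} = -9 + \frac{X + 1}{2} = -9 + \frac{1 + X}{2} = -9 + \left(\frac{1}{2} + \frac{X}{2}\right) = - \frac{17}{2} + \frac{X}{2}$)
$L{\left(m \right)} = -9 + \frac{1}{6 + m}$ ($L{\left(m \right)} = \frac{1}{6 + m} - 9 = -9 + \frac{1}{6 + m}$)
$I = \frac{1219}{3}$ ($I = 2 \left(\frac{-53 - 9 \cdot \frac{1}{5} \cdot 0}{6 + \frac{1}{5} \cdot 0} - -212\right) = 2 \left(\frac{-53 - 0}{6 + 0} + 212\right) = 2 \left(\frac{-53 + 0}{6} + 212\right) = 2 \left(\frac{1}{6} \left(-53\right) + 212\right) = 2 \left(- \frac{53}{6} + 212\right) = 2 \cdot \frac{1219}{6} = \frac{1219}{3} \approx 406.33$)
$\left(F{\left(0,S \right)} + I\right)^{2} = \left(\left(- \frac{17}{2} + \frac{1}{2} \cdot 14\right) + \frac{1219}{3}\right)^{2} = \left(\left(- \frac{17}{2} + 7\right) + \frac{1219}{3}\right)^{2} = \left(- \frac{3}{2} + \frac{1219}{3}\right)^{2} = \left(\frac{2429}{6}\right)^{2} = \frac{5900041}{36}$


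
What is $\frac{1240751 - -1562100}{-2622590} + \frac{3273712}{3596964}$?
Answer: $- \frac{374037447571}{2358340454190} \approx -0.1586$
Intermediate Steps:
$\frac{1240751 - -1562100}{-2622590} + \frac{3273712}{3596964} = \left(1240751 + 1562100\right) \left(- \frac{1}{2622590}\right) + 3273712 \cdot \frac{1}{3596964} = 2802851 \left(- \frac{1}{2622590}\right) + \frac{818428}{899241} = - \frac{2802851}{2622590} + \frac{818428}{899241} = - \frac{374037447571}{2358340454190}$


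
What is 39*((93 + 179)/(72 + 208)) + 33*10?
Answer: 12876/35 ≈ 367.89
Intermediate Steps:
39*((93 + 179)/(72 + 208)) + 33*10 = 39*(272/280) + 330 = 39*(272*(1/280)) + 330 = 39*(34/35) + 330 = 1326/35 + 330 = 12876/35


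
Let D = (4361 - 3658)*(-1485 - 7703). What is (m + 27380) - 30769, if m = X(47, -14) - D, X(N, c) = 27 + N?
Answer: 6455849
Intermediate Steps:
D = -6459164 (D = 703*(-9188) = -6459164)
m = 6459238 (m = (27 + 47) - 1*(-6459164) = 74 + 6459164 = 6459238)
(m + 27380) - 30769 = (6459238 + 27380) - 30769 = 6486618 - 30769 = 6455849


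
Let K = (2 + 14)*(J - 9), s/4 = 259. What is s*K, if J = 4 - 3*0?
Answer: -82880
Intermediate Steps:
s = 1036 (s = 4*259 = 1036)
J = 4 (J = 4 + 0 = 4)
K = -80 (K = (2 + 14)*(4 - 9) = 16*(-5) = -80)
s*K = 1036*(-80) = -82880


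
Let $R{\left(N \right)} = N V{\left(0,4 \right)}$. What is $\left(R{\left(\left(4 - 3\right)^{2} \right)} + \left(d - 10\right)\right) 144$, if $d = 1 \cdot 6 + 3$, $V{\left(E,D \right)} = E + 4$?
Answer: $432$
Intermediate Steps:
$V{\left(E,D \right)} = 4 + E$
$d = 9$ ($d = 6 + 3 = 9$)
$R{\left(N \right)} = 4 N$ ($R{\left(N \right)} = N \left(4 + 0\right) = N 4 = 4 N$)
$\left(R{\left(\left(4 - 3\right)^{2} \right)} + \left(d - 10\right)\right) 144 = \left(4 \left(4 - 3\right)^{2} + \left(9 - 10\right)\right) 144 = \left(4 \cdot 1^{2} - 1\right) 144 = \left(4 \cdot 1 - 1\right) 144 = \left(4 - 1\right) 144 = 3 \cdot 144 = 432$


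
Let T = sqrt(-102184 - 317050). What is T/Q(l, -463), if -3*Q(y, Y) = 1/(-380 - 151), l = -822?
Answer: 1593*I*sqrt(419234) ≈ 1.0314e+6*I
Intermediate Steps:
Q(y, Y) = 1/1593 (Q(y, Y) = -1/(3*(-380 - 151)) = -1/3/(-531) = -1/3*(-1/531) = 1/1593)
T = I*sqrt(419234) (T = sqrt(-419234) = I*sqrt(419234) ≈ 647.48*I)
T/Q(l, -463) = (I*sqrt(419234))/(1/1593) = (I*sqrt(419234))*1593 = 1593*I*sqrt(419234)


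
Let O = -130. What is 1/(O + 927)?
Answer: 1/797 ≈ 0.0012547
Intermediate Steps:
1/(O + 927) = 1/(-130 + 927) = 1/797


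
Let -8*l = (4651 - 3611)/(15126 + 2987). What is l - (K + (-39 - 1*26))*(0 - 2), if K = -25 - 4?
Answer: -3405374/18113 ≈ -188.01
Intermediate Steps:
K = -29
l = -130/18113 (l = -(4651 - 3611)/(8*(15126 + 2987)) = -130/18113 ≈ -0.0071772)
l - (K + (-39 - 1*26))*(0 - 2) = -130/18113 - (-29 + (-39 - 1*26))*(0 - 2) = -130/18113 - (-29 + (-39 - 26))*(-2) = -130/18113 - (-29 - 65)*(-2) = -130/18113 - (-94)*(-2) = -130/18113 - 1*188 = -130/18113 - 188 = -3405374/18113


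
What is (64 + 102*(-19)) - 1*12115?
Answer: -13989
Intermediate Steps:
(64 + 102*(-19)) - 1*12115 = (64 - 1938) - 12115 = -1874 - 12115 = -13989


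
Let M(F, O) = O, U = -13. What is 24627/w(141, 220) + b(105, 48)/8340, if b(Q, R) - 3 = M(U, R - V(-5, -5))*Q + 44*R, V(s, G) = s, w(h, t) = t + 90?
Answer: 3462833/43090 ≈ 80.363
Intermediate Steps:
w(h, t) = 90 + t
b(Q, R) = 3 + 44*R + Q*(5 + R) (b(Q, R) = 3 + ((R - 1*(-5))*Q + 44*R) = 3 + ((R + 5)*Q + 44*R) = 3 + ((5 + R)*Q + 44*R) = 3 + (Q*(5 + R) + 44*R) = 3 + (44*R + Q*(5 + R)) = 3 + 44*R + Q*(5 + R))
24627/w(141, 220) + b(105, 48)/8340 = 24627/(90 + 220) + (3 + 44*48 + 105*(5 + 48))/8340 = 24627/310 + (3 + 2112 + 105*53)*(1/8340) = 24627*(1/310) + (3 + 2112 + 5565)*(1/8340) = 24627/310 + 7680*(1/8340) = 24627/310 + 128/139 = 3462833/43090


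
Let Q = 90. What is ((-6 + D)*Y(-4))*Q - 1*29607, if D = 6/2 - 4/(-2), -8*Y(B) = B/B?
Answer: -118383/4 ≈ -29596.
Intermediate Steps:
Y(B) = -⅛ (Y(B) = -B/(8*B) = -⅛*1 = -⅛)
D = 5 (D = 6*(½) - 4*(-½) = 3 + 2 = 5)
((-6 + D)*Y(-4))*Q - 1*29607 = ((-6 + 5)*(-⅛))*90 - 1*29607 = -1*(-⅛)*90 - 29607 = (⅛)*90 - 29607 = 45/4 - 29607 = -118383/4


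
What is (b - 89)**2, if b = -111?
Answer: 40000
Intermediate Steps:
(b - 89)**2 = (-111 - 89)**2 = (-200)**2 = 40000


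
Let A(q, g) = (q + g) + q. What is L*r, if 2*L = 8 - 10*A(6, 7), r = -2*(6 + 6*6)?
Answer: 7644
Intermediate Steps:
A(q, g) = g + 2*q (A(q, g) = (g + q) + q = g + 2*q)
r = -84 (r = -2*(6 + 36) = -2*42 = -84)
L = -91 (L = (8 - 10*(7 + 2*6))/2 = (8 - 10*(7 + 12))/2 = (8 - 10*19)/2 = (8 - 190)/2 = (1/2)*(-182) = -91)
L*r = -91*(-84) = 7644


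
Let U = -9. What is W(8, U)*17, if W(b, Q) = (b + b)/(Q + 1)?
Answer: -34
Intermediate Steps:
W(b, Q) = 2*b/(1 + Q) (W(b, Q) = (2*b)/(1 + Q) = 2*b/(1 + Q))
W(8, U)*17 = (2*8/(1 - 9))*17 = (2*8/(-8))*17 = (2*8*(-⅛))*17 = -2*17 = -34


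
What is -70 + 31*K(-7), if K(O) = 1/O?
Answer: -521/7 ≈ -74.429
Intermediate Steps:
-70 + 31*K(-7) = -70 + 31/(-7) = -70 + 31*(-1/7) = -70 - 31/7 = -521/7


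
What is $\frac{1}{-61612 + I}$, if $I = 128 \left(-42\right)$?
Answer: $- \frac{1}{66988} \approx -1.4928 \cdot 10^{-5}$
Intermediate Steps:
$I = -5376$
$\frac{1}{-61612 + I} = \frac{1}{-61612 - 5376} = \frac{1}{-66988} = - \frac{1}{66988}$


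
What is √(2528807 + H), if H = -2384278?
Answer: √144529 ≈ 380.17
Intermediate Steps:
√(2528807 + H) = √(2528807 - 2384278) = √144529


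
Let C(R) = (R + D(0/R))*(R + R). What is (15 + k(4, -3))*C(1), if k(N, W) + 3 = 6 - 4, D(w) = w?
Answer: 28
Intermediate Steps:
C(R) = 2*R² (C(R) = (R + 0/R)*(R + R) = (R + 0)*(2*R) = R*(2*R) = 2*R²)
k(N, W) = -1 (k(N, W) = -3 + (6 - 4) = -3 + 2 = -1)
(15 + k(4, -3))*C(1) = (15 - 1)*(2*1²) = 14*(2*1) = 14*2 = 28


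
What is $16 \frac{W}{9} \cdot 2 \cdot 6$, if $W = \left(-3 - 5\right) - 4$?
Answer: $-256$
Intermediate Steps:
$W = -12$ ($W = -8 - 4 = -12$)
$16 \frac{W}{9} \cdot 2 \cdot 6 = 16 \cdot \frac{1}{9} \left(-12\right) 2 \cdot 6 = 16 \cdot \frac{1}{9} \left(-12\right) 12 = 16 \left(\left(- \frac{4}{3}\right) 12\right) = 16 \left(-16\right) = -256$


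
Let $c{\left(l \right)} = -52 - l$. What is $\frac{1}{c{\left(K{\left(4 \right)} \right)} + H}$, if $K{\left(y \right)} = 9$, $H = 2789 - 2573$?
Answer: $\frac{1}{155} \approx 0.0064516$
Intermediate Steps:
$H = 216$
$\frac{1}{c{\left(K{\left(4 \right)} \right)} + H} = \frac{1}{\left(-52 - 9\right) + 216} = \frac{1}{-61 + 216} = \frac{1}{155}$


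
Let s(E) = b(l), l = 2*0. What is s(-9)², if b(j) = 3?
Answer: 9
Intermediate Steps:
l = 0
s(E) = 3
s(-9)² = 3² = 9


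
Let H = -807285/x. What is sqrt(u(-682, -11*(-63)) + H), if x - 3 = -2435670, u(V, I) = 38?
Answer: sqrt(69990852373)/42731 ≈ 6.1912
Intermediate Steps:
x = -2435667 (x = 3 - 2435670 = -2435667)
H = 269095/811889 (H = -807285/(-2435667) = -807285*(-1/2435667) = 269095/811889 ≈ 0.33144)
sqrt(u(-682, -11*(-63)) + H) = sqrt(38 + 269095/811889) = sqrt(31120877/811889) = sqrt(69990852373)/42731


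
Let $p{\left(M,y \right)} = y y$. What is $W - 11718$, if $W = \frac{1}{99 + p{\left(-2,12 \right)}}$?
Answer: $- \frac{2847473}{243} \approx -11718.0$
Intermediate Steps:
$p{\left(M,y \right)} = y^{2}$
$W = \frac{1}{243}$ ($W = \frac{1}{99 + 12^{2}} = \frac{1}{99 + 144} = \frac{1}{243} \approx 0.0041152$)
$W - 11718 = \frac{1}{243} - 11718 = - \frac{2847473}{243}$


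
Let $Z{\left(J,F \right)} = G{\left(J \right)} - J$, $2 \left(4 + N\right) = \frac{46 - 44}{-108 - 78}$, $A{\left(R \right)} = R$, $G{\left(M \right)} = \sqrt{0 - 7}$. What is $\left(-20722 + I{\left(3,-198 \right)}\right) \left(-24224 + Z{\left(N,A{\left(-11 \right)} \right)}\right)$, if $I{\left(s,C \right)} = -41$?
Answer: $\frac{31178544399}{62} - 20763 i \sqrt{7} \approx 5.0288 \cdot 10^{8} - 54934.0 i$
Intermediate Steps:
$G{\left(M \right)} = i \sqrt{7}$ ($G{\left(M \right)} = \sqrt{-7} = i \sqrt{7}$)
$N = - \frac{745}{186}$ ($N = -4 + \frac{\left(46 - 44\right) \frac{1}{-108 - 78}}{2} = -4 + \frac{2 \frac{1}{-186}}{2} = -4 + \frac{2 \left(- \frac{1}{186}\right)}{2} = -4 + \frac{1}{2} \left(- \frac{1}{93}\right) = -4 - \frac{1}{186} = - \frac{745}{186} \approx -4.0054$)
$Z{\left(J,F \right)} = - J + i \sqrt{7}$ ($Z{\left(J,F \right)} = i \sqrt{7} - J = - J + i \sqrt{7}$)
$\left(-20722 + I{\left(3,-198 \right)}\right) \left(-24224 + Z{\left(N,A{\left(-11 \right)} \right)}\right) = \left(-20722 - 41\right) \left(-24224 + \left(\left(-1\right) \left(- \frac{745}{186}\right) + i \sqrt{7}\right)\right) = - 20763 \left(-24224 + \left(\frac{745}{186} + i \sqrt{7}\right)\right) = - 20763 \left(- \frac{4504919}{186} + i \sqrt{7}\right) = \frac{31178544399}{62} - 20763 i \sqrt{7}$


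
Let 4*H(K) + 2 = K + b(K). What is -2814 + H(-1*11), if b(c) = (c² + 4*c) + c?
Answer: -11203/4 ≈ -2800.8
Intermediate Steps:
b(c) = c² + 5*c
H(K) = -½ + K/4 + K*(5 + K)/4 (H(K) = -½ + (K + K*(5 + K))/4 = -½ + (K/4 + K*(5 + K)/4) = -½ + K/4 + K*(5 + K)/4)
-2814 + H(-1*11) = -2814 + (-½ + (-1*11)/4 + (-1*11)*(5 - 1*11)/4) = -2814 + (-½ + (¼)*(-11) + (¼)*(-11)*(5 - 11)) = -2814 + (-½ - 11/4 + (¼)*(-11)*(-6)) = -2814 + (-½ - 11/4 + 33/2) = -2814 + 53/4 = -11203/4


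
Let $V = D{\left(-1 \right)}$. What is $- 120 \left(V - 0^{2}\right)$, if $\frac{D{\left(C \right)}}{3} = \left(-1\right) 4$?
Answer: $1440$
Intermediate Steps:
$D{\left(C \right)} = -12$ ($D{\left(C \right)} = 3 \left(\left(-1\right) 4\right) = 3 \left(-4\right) = -12$)
$V = -12$
$- 120 \left(V - 0^{2}\right) = - 120 \left(-12 - 0^{2}\right) = - 120 \left(-12 - 0\right) = - 120 \left(-12 + 0\right) = \left(-120\right) \left(-12\right) = 1440$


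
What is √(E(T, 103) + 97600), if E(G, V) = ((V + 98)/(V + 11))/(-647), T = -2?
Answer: √58996406602338/24586 ≈ 312.41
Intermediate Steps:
E(G, V) = -(98 + V)/(647*(11 + V)) (E(G, V) = ((98 + V)/(11 + V))*(-1/647) = -(98 + V)/(647*(11 + V)))
√(E(T, 103) + 97600) = √((-98 - 1*103)/(647*(11 + 103)) + 97600) = √((1/647)*(-98 - 103)/114 + 97600) = √((1/647)*(1/114)*(-201) + 97600) = √(-67/24586 + 97600) = √(2399593533/24586) = √58996406602338/24586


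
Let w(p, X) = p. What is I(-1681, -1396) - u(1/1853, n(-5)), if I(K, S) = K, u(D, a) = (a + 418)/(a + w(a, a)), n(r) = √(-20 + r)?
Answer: -3363/2 + 209*I/5 ≈ -1681.5 + 41.8*I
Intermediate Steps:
u(D, a) = (418 + a)/(2*a) (u(D, a) = (a + 418)/(a + a) = (418 + a)/((2*a)) = (418 + a)*(1/(2*a)) = (418 + a)/(2*a))
I(-1681, -1396) - u(1/1853, n(-5)) = -1681 - (418 + √(-20 - 5))/(2*(√(-20 - 5))) = -1681 - (418 + √(-25))/(2*(√(-25))) = -1681 - (418 + 5*I)/(2*(5*I)) = -1681 - (-I/5)*(418 + 5*I)/2 = -1681 - (-1)*I*(418 + 5*I)/10 = -1681 + I*(418 + 5*I)/10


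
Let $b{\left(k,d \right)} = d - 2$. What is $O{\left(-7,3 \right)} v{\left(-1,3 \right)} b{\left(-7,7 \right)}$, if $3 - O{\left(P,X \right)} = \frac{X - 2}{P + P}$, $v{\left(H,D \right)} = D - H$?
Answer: $\frac{430}{7} \approx 61.429$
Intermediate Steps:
$b{\left(k,d \right)} = -2 + d$
$O{\left(P,X \right)} = 3 - \frac{-2 + X}{2 P}$ ($O{\left(P,X \right)} = 3 - \frac{X - 2}{P + P} = 3 - \frac{-2 + X}{2 P}$)
$O{\left(-7,3 \right)} v{\left(-1,3 \right)} b{\left(-7,7 \right)} = \frac{2 - 3 + 6 \left(-7\right)}{2 \left(-7\right)} \left(3 - -1\right) \left(-2 + 7\right) = \frac{1}{2} \left(- \frac{1}{7}\right) \left(2 - 3 - 42\right) \left(3 + 1\right) 5 = \frac{1}{2} \left(- \frac{1}{7}\right) \left(-43\right) 4 \cdot 5 = \frac{43}{14} \cdot 4 \cdot 5 = \frac{86}{7} \cdot 5 = \frac{430}{7}$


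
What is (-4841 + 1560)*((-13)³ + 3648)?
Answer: -4760731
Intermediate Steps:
(-4841 + 1560)*((-13)³ + 3648) = -3281*(-2197 + 3648) = -3281*1451 = -4760731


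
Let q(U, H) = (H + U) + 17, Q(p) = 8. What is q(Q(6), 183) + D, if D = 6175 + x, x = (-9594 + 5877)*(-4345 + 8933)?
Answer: -17047213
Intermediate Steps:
x = -17053596 (x = -3717*4588 = -17053596)
q(U, H) = 17 + H + U
D = -17047421 (D = 6175 - 17053596 = -17047421)
q(Q(6), 183) + D = (17 + 183 + 8) - 17047421 = 208 - 17047421 = -17047213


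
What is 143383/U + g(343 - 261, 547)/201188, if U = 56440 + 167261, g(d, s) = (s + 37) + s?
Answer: 2238457295/3461996676 ≈ 0.64658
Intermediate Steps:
g(d, s) = 37 + 2*s (g(d, s) = (37 + s) + s = 37 + 2*s)
U = 223701
143383/U + g(343 - 261, 547)/201188 = 143383/223701 + (37 + 2*547)/201188 = 143383*(1/223701) + (37 + 1094)*(1/201188) = 143383/223701 + 1131*(1/201188) = 143383/223701 + 87/15476 = 2238457295/3461996676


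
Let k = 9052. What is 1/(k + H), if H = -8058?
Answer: 1/994 ≈ 0.0010060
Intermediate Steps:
1/(k + H) = 1/(9052 - 8058) = 1/994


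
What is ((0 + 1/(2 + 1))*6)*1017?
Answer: 2034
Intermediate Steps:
((0 + 1/(2 + 1))*6)*1017 = ((0 + 1/3)*6)*1017 = ((0 + ⅓)*6)*1017 = ((⅓)*6)*1017 = 2*1017 = 2034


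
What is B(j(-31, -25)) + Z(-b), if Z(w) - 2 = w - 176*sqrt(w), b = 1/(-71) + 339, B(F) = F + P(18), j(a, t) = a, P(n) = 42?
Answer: -23145/71 - 352*I*sqrt(427207)/71 ≈ -325.99 - 3240.4*I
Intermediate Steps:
B(F) = 42 + F (B(F) = F + 42 = 42 + F)
b = 24068/71 (b = -1/71 + 339 = 24068/71 ≈ 338.99)
Z(w) = 2 + w - 176*sqrt(w) (Z(w) = 2 + (w - 176*sqrt(w)) = 2 + w - 176*sqrt(w))
B(j(-31, -25)) + Z(-b) = (42 - 31) + (2 - 1*24068/71 - 176*2*I*sqrt(427207)/71) = 11 + (2 - 24068/71 - 352*I*sqrt(427207)/71) = 11 + (-23926/71 - 352*I*sqrt(427207)/71) = -23145/71 - 352*I*sqrt(427207)/71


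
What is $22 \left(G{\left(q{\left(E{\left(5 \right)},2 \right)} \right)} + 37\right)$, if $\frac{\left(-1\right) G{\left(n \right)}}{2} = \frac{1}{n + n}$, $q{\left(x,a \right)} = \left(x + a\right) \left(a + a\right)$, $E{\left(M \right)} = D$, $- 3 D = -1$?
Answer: $\frac{11363}{14} \approx 811.64$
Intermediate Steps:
$D = \frac{1}{3}$ ($D = \left(- \frac{1}{3}\right) \left(-1\right) = \frac{1}{3} \approx 0.33333$)
$E{\left(M \right)} = \frac{1}{3}$
$q{\left(x,a \right)} = 2 a \left(a + x\right)$ ($q{\left(x,a \right)} = \left(a + x\right) 2 a = 2 a \left(a + x\right)$)
$G{\left(n \right)} = - \frac{1}{n}$ ($G{\left(n \right)} = - \frac{2}{n + n} = - \frac{2}{2 n} = - 2 \frac{1}{2 n} = - \frac{1}{n}$)
$22 \left(G{\left(q{\left(E{\left(5 \right)},2 \right)} \right)} + 37\right) = 22 \left(- \frac{1}{2 \cdot 2 \left(2 + \frac{1}{3}\right)} + 37\right) = 22 \left(- \frac{1}{2 \cdot 2 \cdot \frac{7}{3}} + 37\right) = 22 \left(- \frac{1}{\frac{28}{3}} + 37\right) = 22 \left(\left(-1\right) \frac{3}{28} + 37\right) = 22 \left(- \frac{3}{28} + 37\right) = 22 \cdot \frac{1033}{28} = \frac{11363}{14}$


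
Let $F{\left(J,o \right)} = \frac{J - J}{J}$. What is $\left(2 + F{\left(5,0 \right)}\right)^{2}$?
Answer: $4$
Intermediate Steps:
$F{\left(J,o \right)} = 0$ ($F{\left(J,o \right)} = \frac{0}{J} = 0$)
$\left(2 + F{\left(5,0 \right)}\right)^{2} = \left(2 + 0\right)^{2} = 2^{2} = 4$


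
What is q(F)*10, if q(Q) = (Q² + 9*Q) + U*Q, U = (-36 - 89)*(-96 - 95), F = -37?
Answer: -8823390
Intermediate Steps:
U = 23875 (U = -125*(-191) = 23875)
q(Q) = Q² + 23884*Q (q(Q) = (Q² + 9*Q) + 23875*Q = Q² + 23884*Q)
q(F)*10 = -37*(23884 - 37)*10 = -37*23847*10 = -882339*10 = -8823390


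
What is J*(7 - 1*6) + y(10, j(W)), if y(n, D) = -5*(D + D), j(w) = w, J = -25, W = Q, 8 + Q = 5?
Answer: 5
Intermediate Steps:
Q = -3 (Q = -8 + 5 = -3)
W = -3
y(n, D) = -10*D
J*(7 - 1*6) + y(10, j(W)) = -25*(7 - 1*6) - 10*(-3) = -25*(7 - 6) + 30 = -25*1 + 30 = -25 + 30 = 5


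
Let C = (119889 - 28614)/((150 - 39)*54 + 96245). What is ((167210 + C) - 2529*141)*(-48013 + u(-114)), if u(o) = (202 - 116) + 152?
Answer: 925011347319150/102239 ≈ 9.0475e+9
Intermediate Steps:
C = 91275/102239 (C = 91275/(111*54 + 96245) = 91275/(5994 + 96245) = 91275/102239 ≈ 0.89276)
u(o) = 238 (u(o) = 86 + 152 = 238)
((167210 + C) - 2529*141)*(-48013 + u(-114)) = ((167210 + 91275/102239) - 2529*141)*(-48013 + 238) = (17095474465/102239 - 356589)*(-47775) = -19361828306/102239*(-47775) = 925011347319150/102239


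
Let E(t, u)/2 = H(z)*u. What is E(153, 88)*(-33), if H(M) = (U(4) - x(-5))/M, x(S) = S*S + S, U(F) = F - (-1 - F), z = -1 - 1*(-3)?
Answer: 31944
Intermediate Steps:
z = 2 (z = -1 + 3 = 2)
U(F) = 1 + 2*F (U(F) = F + (1 + F) = 1 + 2*F)
x(S) = S + S² (x(S) = S² + S = S + S²)
H(M) = -11/M (H(M) = ((1 + 2*4) - (-5)*(1 - 5))/M = ((1 + 8) - (-5)*(-4))/M = (9 - 1*20)/M = (9 - 20)/M = -11/M)
E(t, u) = -11*u (E(t, u) = 2*((-11/2)*u) = 2*((-11*½)*u) = 2*(-11*u/2) = -11*u)
E(153, 88)*(-33) = -11*88*(-33) = -968*(-33) = 31944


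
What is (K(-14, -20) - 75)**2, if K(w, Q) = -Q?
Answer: 3025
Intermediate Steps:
(K(-14, -20) - 75)**2 = (-1*(-20) - 75)**2 = (20 - 75)**2 = (-55)**2 = 3025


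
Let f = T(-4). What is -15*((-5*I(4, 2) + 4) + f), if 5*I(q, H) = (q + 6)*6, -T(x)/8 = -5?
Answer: 240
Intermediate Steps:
T(x) = 40 (T(x) = -8*(-5) = 40)
f = 40
I(q, H) = 36/5 + 6*q/5 (I(q, H) = ((q + 6)*6)/5 = ((6 + q)*6)/5 = (36 + 6*q)/5 = 36/5 + 6*q/5)
-15*((-5*I(4, 2) + 4) + f) = -15*((-5*(36/5 + (6/5)*4) + 4) + 40) = -15*((-5*(36/5 + 24/5) + 4) + 40) = -15*((-5*12 + 4) + 40) = -15*((-60 + 4) + 40) = -15*(-56 + 40) = -15*(-16) = 240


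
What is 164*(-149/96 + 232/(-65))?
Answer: -1310237/1560 ≈ -839.90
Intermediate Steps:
164*(-149/96 + 232/(-65)) = 164*(-149*1/96 + 232*(-1/65)) = 164*(-149/96 - 232/65) = 164*(-31957/6240) = -1310237/1560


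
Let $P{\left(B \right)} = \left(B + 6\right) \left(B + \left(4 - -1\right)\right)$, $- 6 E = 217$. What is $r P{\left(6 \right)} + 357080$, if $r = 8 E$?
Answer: $318888$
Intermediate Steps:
$E = - \frac{217}{6}$ ($E = \left(- \frac{1}{6}\right) 217 = - \frac{217}{6} \approx -36.167$)
$P{\left(B \right)} = \left(5 + B\right) \left(6 + B\right)$ ($P{\left(B \right)} = \left(6 + B\right) \left(B + \left(4 + 1\right)\right) = \left(6 + B\right) \left(B + 5\right) = \left(6 + B\right) \left(5 + B\right) = \left(5 + B\right) \left(6 + B\right)$)
$r = - \frac{868}{3}$ ($r = 8 \left(- \frac{217}{6}\right) = - \frac{868}{3} \approx -289.33$)
$r P{\left(6 \right)} + 357080 = - \frac{868 \left(30 + 6^{2} + 11 \cdot 6\right)}{3} + 357080 = - \frac{868 \left(30 + 36 + 66\right)}{3} + 357080 = \left(- \frac{868}{3}\right) 132 + 357080 = -38192 + 357080 = 318888$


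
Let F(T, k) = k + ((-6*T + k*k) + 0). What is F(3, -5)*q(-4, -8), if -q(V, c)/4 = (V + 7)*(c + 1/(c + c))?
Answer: 387/2 ≈ 193.50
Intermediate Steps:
q(V, c) = -4*(7 + V)*(c + 1/(2*c)) (q(V, c) = -4*(V + 7)*(c + 1/(c + c)) = -4*(7 + V)*(c + 1/(2*c)))
F(T, k) = k + k**2 - 6*T (F(T, k) = k + ((-6*T + k**2) + 0) = k + ((k**2 - 6*T) + 0) = k + (k**2 - 6*T) = k + k**2 - 6*T)
F(3, -5)*q(-4, -8) = (-5 + (-5)**2 - 6*3)*(2*(-7 - 1*(-4) + 2*(-8)**2*(-7 - 1*(-4)))/(-8)) = (-5 + 25 - 18)*(2*(-1/8)*(-7 + 4 + 2*64*(-7 + 4))) = 2*(2*(-1/8)*(-7 + 4 + 2*64*(-3))) = 2*(2*(-1/8)*(-7 + 4 - 384)) = 2*(2*(-1/8)*(-387)) = 2*(387/4) = 387/2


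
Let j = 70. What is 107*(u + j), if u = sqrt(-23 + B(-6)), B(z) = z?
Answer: 7490 + 107*I*sqrt(29) ≈ 7490.0 + 576.21*I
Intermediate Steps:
u = I*sqrt(29) (u = sqrt(-23 - 6) = sqrt(-29) = I*sqrt(29) ≈ 5.3852*I)
107*(u + j) = 107*(I*sqrt(29) + 70) = 107*(70 + I*sqrt(29)) = 7490 + 107*I*sqrt(29)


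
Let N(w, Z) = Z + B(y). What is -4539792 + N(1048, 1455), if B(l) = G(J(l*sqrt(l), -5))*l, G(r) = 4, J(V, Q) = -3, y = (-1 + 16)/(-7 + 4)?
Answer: -4538357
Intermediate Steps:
y = -5 (y = 15/(-3) = 15*(-1/3) = -5)
B(l) = 4*l
N(w, Z) = -20 + Z (N(w, Z) = Z + 4*(-5) = Z - 20 = -20 + Z)
-4539792 + N(1048, 1455) = -4539792 + (-20 + 1455) = -4539792 + 1435 = -4538357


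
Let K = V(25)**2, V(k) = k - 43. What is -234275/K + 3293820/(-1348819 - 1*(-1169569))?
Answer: -1435366381/1935900 ≈ -741.45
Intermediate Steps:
V(k) = -43 + k
K = 324 (K = (-43 + 25)**2 = (-18)**2 = 324)
-234275/K + 3293820/(-1348819 - 1*(-1169569)) = -234275/324 + 3293820/(-1348819 - 1*(-1169569)) = -234275*1/324 + 3293820/(-1348819 + 1169569) = -234275/324 + 3293820/(-179250) = -234275/324 + 3293820*(-1/179250) = -234275/324 - 109794/5975 = -1435366381/1935900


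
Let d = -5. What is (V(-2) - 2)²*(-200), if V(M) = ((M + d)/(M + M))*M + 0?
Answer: -6050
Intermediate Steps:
V(M) = -5/2 + M/2 (V(M) = ((M - 5)/(M + M))*M + 0 = ((-5 + M)/((2*M)))*M + 0 = ((-5 + M)*(1/(2*M)))*M + 0 = ((-5 + M)/(2*M))*M + 0 = (-5/2 + M/2) + 0 = -5/2 + M/2)
(V(-2) - 2)²*(-200) = ((-5/2 + (½)*(-2)) - 2)²*(-200) = ((-5/2 - 1) - 2)²*(-200) = (-7/2 - 2)²*(-200) = (-11/2)²*(-200) = (121/4)*(-200) = -6050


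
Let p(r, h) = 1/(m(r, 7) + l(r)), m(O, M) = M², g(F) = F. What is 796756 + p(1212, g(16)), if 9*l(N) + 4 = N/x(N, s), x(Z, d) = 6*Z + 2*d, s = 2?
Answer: 633585168107/795206 ≈ 7.9676e+5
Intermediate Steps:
x(Z, d) = 2*d + 6*Z
l(N) = -4/9 + N/(9*(4 + 6*N)) (l(N) = -4/9 + (N/(2*2 + 6*N))/9 = -4/9 + (N/(4 + 6*N))/9 = -4/9 + N/(9*(4 + 6*N)))
p(r, h) = 1/(49 + (-16 - 23*r)/(18*(2 + 3*r))) (p(r, h) = 1/(7² + (-16 - 23*r)/(18*(2 + 3*r))) = 1/(49 + (-16 - 23*r)/(18*(2 + 3*r))))
796756 + p(1212, g(16)) = 796756 + 18*(2 + 3*1212)/(1748 + 2623*1212) = 796756 + 18*(2 + 3636)/(1748 + 3179076) = 796756 + 18*3638/3180824 = 796756 + 18*(1/3180824)*3638 = 796756 + 16371/795206 = 633585168107/795206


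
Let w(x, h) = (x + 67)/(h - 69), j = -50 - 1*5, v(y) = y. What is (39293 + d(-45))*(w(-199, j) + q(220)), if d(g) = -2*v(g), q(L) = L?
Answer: 269891699/31 ≈ 8.7062e+6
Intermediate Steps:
j = -55 (j = -50 - 5 = -55)
w(x, h) = (67 + x)/(-69 + h)
d(g) = -2*g
(39293 + d(-45))*(w(-199, j) + q(220)) = (39293 - 2*(-45))*((67 - 199)/(-69 - 55) + 220) = (39293 + 90)*(-132/(-124) + 220) = 39383*(-1/124*(-132) + 220) = 39383*(33/31 + 220) = 39383*(6853/31) = 269891699/31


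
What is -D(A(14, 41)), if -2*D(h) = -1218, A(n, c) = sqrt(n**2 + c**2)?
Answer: -609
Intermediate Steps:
A(n, c) = sqrt(c**2 + n**2)
D(h) = 609 (D(h) = -1/2*(-1218) = 609)
-D(A(14, 41)) = -1*609 = -609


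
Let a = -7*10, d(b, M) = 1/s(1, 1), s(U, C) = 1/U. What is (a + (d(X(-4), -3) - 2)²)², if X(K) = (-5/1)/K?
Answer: 4761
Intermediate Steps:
X(K) = -5/K (X(K) = (-5*1)/K = -5/K)
d(b, M) = 1 (d(b, M) = 1/(1/1) = 1/1 = 1)
a = -70
(a + (d(X(-4), -3) - 2)²)² = (-70 + (1 - 2)²)² = (-70 + (-1)²)² = (-70 + 1)² = (-69)² = 4761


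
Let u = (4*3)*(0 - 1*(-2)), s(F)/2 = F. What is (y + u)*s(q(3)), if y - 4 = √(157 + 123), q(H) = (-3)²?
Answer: 504 + 36*√70 ≈ 805.20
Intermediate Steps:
q(H) = 9
s(F) = 2*F
y = 4 + 2*√70 (y = 4 + √(157 + 123) = 4 + √280 = 4 + 2*√70 ≈ 20.733)
u = 24 (u = 12*(0 + 2) = 12*2 = 24)
(y + u)*s(q(3)) = ((4 + 2*√70) + 24)*(2*9) = (28 + 2*√70)*18 = 504 + 36*√70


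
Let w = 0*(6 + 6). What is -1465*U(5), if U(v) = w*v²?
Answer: 0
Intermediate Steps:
w = 0 (w = 0*12 = 0)
U(v) = 0 (U(v) = 0*v² = 0)
-1465*U(5) = -1465*0 = 0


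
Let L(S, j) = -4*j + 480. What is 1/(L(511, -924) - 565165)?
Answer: -1/560989 ≈ -1.7826e-6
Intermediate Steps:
L(S, j) = 480 - 4*j
1/(L(511, -924) - 565165) = 1/((480 - 4*(-924)) - 565165) = 1/((480 + 3696) - 565165) = 1/(4176 - 565165) = 1/(-560989) = -1/560989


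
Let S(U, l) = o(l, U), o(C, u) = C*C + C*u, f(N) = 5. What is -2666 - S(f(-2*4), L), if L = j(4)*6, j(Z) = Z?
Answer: -3362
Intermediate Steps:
L = 24 (L = 4*6 = 24)
o(C, u) = C² + C*u
S(U, l) = l*(U + l) (S(U, l) = l*(l + U) = l*(U + l))
-2666 - S(f(-2*4), L) = -2666 - 24*(5 + 24) = -2666 - 24*29 = -2666 - 1*696 = -2666 - 696 = -3362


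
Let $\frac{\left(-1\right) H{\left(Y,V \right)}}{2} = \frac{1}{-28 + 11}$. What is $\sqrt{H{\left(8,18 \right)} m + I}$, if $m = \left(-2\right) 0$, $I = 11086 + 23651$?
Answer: $\sqrt{34737} \approx 186.38$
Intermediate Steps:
$H{\left(Y,V \right)} = \frac{2}{17}$ ($H{\left(Y,V \right)} = - \frac{2}{-28 + 11} = - \frac{2}{-17} = \left(-2\right) \left(- \frac{1}{17}\right) = \frac{2}{17}$)
$I = 34737$
$m = 0$
$\sqrt{H{\left(8,18 \right)} m + I} = \sqrt{\frac{2}{17} \cdot 0 + 34737} = \sqrt{0 + 34737} = \sqrt{34737}$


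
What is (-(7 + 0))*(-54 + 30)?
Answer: 168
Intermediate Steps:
(-(7 + 0))*(-54 + 30) = -1*7*(-24) = -7*(-24) = 168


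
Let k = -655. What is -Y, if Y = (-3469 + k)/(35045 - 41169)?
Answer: -1031/1531 ≈ -0.67342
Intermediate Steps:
Y = 1031/1531 (Y = (-3469 - 655)/(35045 - 41169) = -4124/(-6124) = -4124*(-1/6124) = 1031/1531 ≈ 0.67342)
-Y = -1*1031/1531 = -1031/1531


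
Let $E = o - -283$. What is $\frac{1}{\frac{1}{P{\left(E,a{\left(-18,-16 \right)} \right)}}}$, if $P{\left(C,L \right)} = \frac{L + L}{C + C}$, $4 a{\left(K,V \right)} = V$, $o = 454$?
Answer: $- \frac{4}{737} \approx -0.0054274$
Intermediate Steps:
$a{\left(K,V \right)} = \frac{V}{4}$
$E = 737$ ($E = 454 - -283 = 454 + 283 = 737$)
$P{\left(C,L \right)} = \frac{L}{C}$ ($P{\left(C,L \right)} = \frac{2 L}{2 C} = 2 L \frac{1}{2 C} = \frac{L}{C}$)
$\frac{1}{\frac{1}{P{\left(E,a{\left(-18,-16 \right)} \right)}}} = \frac{1}{\frac{1}{\frac{1}{4} \left(-16\right) \frac{1}{737}}} = \frac{1}{\frac{1}{\left(-4\right) \frac{1}{737}}} = \frac{1}{\frac{1}{- \frac{4}{737}}} = \frac{1}{- \frac{737}{4}} = - \frac{4}{737}$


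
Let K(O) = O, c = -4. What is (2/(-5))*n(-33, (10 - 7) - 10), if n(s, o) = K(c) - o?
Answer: -6/5 ≈ -1.2000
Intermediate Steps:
n(s, o) = -4 - o
(2/(-5))*n(-33, (10 - 7) - 10) = (2/(-5))*(-4 - ((10 - 7) - 10)) = (2*(-1/5))*(-4 - (3 - 10)) = -2*(-4 - 1*(-7))/5 = -2*(-4 + 7)/5 = -2/5*3 = -6/5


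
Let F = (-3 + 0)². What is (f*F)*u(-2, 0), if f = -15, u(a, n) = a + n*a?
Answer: 270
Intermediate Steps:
u(a, n) = a + a*n
F = 9 (F = (-3)² = 9)
(f*F)*u(-2, 0) = (-15*9)*(-2*(1 + 0)) = -(-270) = -135*(-2) = 270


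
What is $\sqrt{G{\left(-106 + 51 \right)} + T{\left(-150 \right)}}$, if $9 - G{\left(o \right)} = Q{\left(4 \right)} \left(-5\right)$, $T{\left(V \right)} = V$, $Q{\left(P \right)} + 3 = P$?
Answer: $2 i \sqrt{34} \approx 11.662 i$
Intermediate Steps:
$Q{\left(P \right)} = -3 + P$
$G{\left(o \right)} = 14$ ($G{\left(o \right)} = 9 - \left(-3 + 4\right) \left(-5\right) = 9 - 1 \left(-5\right) = 9 - -5 = 9 + 5 = 14$)
$\sqrt{G{\left(-106 + 51 \right)} + T{\left(-150 \right)}} = \sqrt{14 - 150} = \sqrt{-136} = 2 i \sqrt{34}$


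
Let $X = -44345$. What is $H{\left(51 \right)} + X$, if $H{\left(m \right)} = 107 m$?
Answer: $-38888$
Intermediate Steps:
$H{\left(51 \right)} + X = 107 \cdot 51 - 44345 = 5457 - 44345 = -38888$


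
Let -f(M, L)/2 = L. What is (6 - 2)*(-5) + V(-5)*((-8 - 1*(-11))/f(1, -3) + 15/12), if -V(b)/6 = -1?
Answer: -19/2 ≈ -9.5000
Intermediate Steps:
V(b) = 6 (V(b) = -6*(-1) = 6)
f(M, L) = -2*L
(6 - 2)*(-5) + V(-5)*((-8 - 1*(-11))/f(1, -3) + 15/12) = (6 - 2)*(-5) + 6*((-8 - 1*(-11))/((-2*(-3))) + 15/12) = 4*(-5) + 6*((-8 + 11)/6 + 15*(1/12)) = -20 + 6*(3*(⅙) + 5/4) = -20 + 6*(½ + 5/4) = -20 + 6*(7/4) = -20 + 21/2 = -19/2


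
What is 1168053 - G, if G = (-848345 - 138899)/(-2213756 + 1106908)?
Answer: 323214034925/276712 ≈ 1.1681e+6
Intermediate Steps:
G = 246811/276712 (G = -987244/(-1106848) = -987244*(-1/1106848) = 246811/276712 ≈ 0.89194)
1168053 - G = 1168053 - 1*246811/276712 = 1168053 - 246811/276712 = 323214034925/276712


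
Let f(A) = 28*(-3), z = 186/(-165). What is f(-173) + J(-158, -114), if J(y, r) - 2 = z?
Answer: -4572/55 ≈ -83.127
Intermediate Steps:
z = -62/55 (z = 186*(-1/165) = -62/55 ≈ -1.1273)
J(y, r) = 48/55 (J(y, r) = 2 - 62/55 = 48/55)
f(A) = -84
f(-173) + J(-158, -114) = -84 + 48/55 = -4572/55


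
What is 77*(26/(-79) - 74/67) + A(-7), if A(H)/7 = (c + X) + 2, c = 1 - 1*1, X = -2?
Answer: -584276/5293 ≈ -110.39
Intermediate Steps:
c = 0 (c = 1 - 1 = 0)
A(H) = 0 (A(H) = 7*((0 - 2) + 2) = 7*(-2 + 2) = 7*0 = 0)
77*(26/(-79) - 74/67) + A(-7) = 77*(26/(-79) - 74/67) + 0 = 77*(26*(-1/79) - 74*1/67) + 0 = 77*(-26/79 - 74/67) + 0 = 77*(-7588/5293) + 0 = -584276/5293 + 0 = -584276/5293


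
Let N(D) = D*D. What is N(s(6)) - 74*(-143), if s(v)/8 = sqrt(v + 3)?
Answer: 11158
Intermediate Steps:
s(v) = 8*sqrt(3 + v) (s(v) = 8*sqrt(v + 3) = 8*sqrt(3 + v))
N(D) = D**2
N(s(6)) - 74*(-143) = (8*sqrt(3 + 6))**2 - 74*(-143) = (8*sqrt(9))**2 + 10582 = (8*3)**2 + 10582 = 24**2 + 10582 = 576 + 10582 = 11158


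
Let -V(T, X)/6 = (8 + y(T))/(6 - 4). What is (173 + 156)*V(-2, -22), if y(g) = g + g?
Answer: -3948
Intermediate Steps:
y(g) = 2*g
V(T, X) = -24 - 6*T (V(T, X) = -6*(8 + 2*T)/(6 - 4) = -6*(8 + 2*T)/2 = -6*(4 + T) = -24 - 6*T)
(173 + 156)*V(-2, -22) = (173 + 156)*(-24 - 6*(-2)) = 329*(-24 + 12) = 329*(-12) = -3948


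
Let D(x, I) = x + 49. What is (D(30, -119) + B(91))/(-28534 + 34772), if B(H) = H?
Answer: 85/3119 ≈ 0.027252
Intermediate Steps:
D(x, I) = 49 + x
(D(30, -119) + B(91))/(-28534 + 34772) = ((49 + 30) + 91)/(-28534 + 34772) = (79 + 91)/6238 = 170*(1/6238) = 85/3119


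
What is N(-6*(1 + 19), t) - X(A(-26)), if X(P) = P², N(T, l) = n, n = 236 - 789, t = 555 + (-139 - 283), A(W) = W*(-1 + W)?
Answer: -493357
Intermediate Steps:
t = 133 (t = 555 - 422 = 133)
n = -553
N(T, l) = -553
N(-6*(1 + 19), t) - X(A(-26)) = -553 - (-26*(-1 - 26))² = -553 - (-26*(-27))² = -553 - 1*702² = -553 - 1*492804 = -553 - 492804 = -493357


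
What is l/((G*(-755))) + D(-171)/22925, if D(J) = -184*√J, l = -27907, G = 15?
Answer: 27907/11325 - 552*I*√19/22925 ≈ 2.4642 - 0.10496*I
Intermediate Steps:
l/((G*(-755))) + D(-171)/22925 = -27907/(15*(-755)) - 552*I*√19/22925 = -27907/(-11325) - 552*I*√19*(1/22925) = -27907*(-1/11325) - 552*I*√19*(1/22925) = 27907/11325 - 552*I*√19/22925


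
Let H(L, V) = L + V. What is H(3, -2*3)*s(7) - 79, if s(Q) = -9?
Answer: -52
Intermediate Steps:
H(3, -2*3)*s(7) - 79 = (3 - 2*3)*(-9) - 79 = (3 - 6)*(-9) - 79 = -3*(-9) - 79 = 27 - 79 = -52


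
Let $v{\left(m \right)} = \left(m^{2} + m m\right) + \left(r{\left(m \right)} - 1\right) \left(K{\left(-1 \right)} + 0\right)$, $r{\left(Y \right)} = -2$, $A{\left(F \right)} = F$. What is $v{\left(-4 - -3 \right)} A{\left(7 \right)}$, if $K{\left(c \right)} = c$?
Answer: $35$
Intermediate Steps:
$v{\left(m \right)} = 3 + 2 m^{2}$ ($v{\left(m \right)} = \left(m^{2} + m m\right) + \left(-2 - 1\right) \left(-1 + 0\right) = \left(m^{2} + m^{2}\right) - -3 = 2 m^{2} + 3 = 3 + 2 m^{2}$)
$v{\left(-4 - -3 \right)} A{\left(7 \right)} = \left(3 + 2 \left(-4 - -3\right)^{2}\right) 7 = \left(3 + 2 \left(-4 + 3\right)^{2}\right) 7 = \left(3 + 2 \left(-1\right)^{2}\right) 7 = \left(3 + 2 \cdot 1\right) 7 = \left(3 + 2\right) 7 = 5 \cdot 7 = 35$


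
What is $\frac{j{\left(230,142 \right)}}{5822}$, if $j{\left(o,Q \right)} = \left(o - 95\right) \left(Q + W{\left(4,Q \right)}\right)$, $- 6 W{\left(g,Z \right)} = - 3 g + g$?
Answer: $\frac{9675}{2911} \approx 3.3236$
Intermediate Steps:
$W{\left(g,Z \right)} = \frac{g}{3}$ ($W{\left(g,Z \right)} = - \frac{- 3 g + g}{6} = - \frac{\left(-2\right) g}{6} = \frac{g}{3}$)
$j{\left(o,Q \right)} = \left(-95 + o\right) \left(\frac{4}{3} + Q\right)$ ($j{\left(o,Q \right)} = \left(o - 95\right) \left(Q + \frac{1}{3} \cdot 4\right) = \left(-95 + o\right) \left(Q + \frac{4}{3}\right) = \left(-95 + o\right) \left(\frac{4}{3} + Q\right)$)
$\frac{j{\left(230,142 \right)}}{5822} = \frac{- \frac{380}{3} - 13490 + \frac{4}{3} \cdot 230 + 142 \cdot 230}{5822} = \left(- \frac{380}{3} - 13490 + \frac{920}{3} + 32660\right) \frac{1}{5822} = 19350 \cdot \frac{1}{5822} = \frac{9675}{2911}$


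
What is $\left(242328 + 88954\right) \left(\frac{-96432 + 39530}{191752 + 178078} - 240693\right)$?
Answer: $- \frac{14744624567147972}{184915} \approx -7.9737 \cdot 10^{10}$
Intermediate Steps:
$\left(242328 + 88954\right) \left(\frac{-96432 + 39530}{191752 + 178078} - 240693\right) = 331282 \left(- \frac{56902}{369830} - 240693\right) = 331282 \left(\left(-56902\right) \frac{1}{369830} - 240693\right) = 331282 \left(- \frac{28451}{184915} - 240693\right) = 331282 \left(- \frac{44507774546}{184915}\right) = - \frac{14744624567147972}{184915}$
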